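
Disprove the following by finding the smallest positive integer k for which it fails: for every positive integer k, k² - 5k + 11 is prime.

k = 7

A counterexample is any positive integer k such that k² - 5k + 11 is not prime; we check each in order.
k = 1: k² - 5k + 11 = 7, prime.
k = 2: k² - 5k + 11 = 5, prime.
k = 3: k² - 5k + 11 = 5, prime.
k = 4: k² - 5k + 11 = 7, prime.
k = 5: k² - 5k + 11 = 11, prime.
k = 6: k² - 5k + 11 = 17, prime.
k = 7: k² - 5k + 11 = 25 = 5 × 5, composite.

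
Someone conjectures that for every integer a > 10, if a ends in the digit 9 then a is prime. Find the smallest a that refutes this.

a = 39

A counterexample is any integer a > 10 such that a ends in the digit 9 but a is not prime; we check each in order.
a = 19: 19 ends in 9 and is prime.
a = 29: 29 ends in 9 and is prime.
a = 39: 39 ends in 9; 39 = 3 × 13, composite.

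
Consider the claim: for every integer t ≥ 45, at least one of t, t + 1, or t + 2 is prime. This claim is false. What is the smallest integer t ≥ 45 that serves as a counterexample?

We need the least integer t ≥ 45 for which t, t + 1, t + 2 are all composite.
For t = 45, 46, 47 the conclusion holds.
t = 48: 48 = 2 × 24; 49 = 7 × 7; 50 = 2 × 25 — all composite.

t = 48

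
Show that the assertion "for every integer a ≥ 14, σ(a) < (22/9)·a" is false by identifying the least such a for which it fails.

Check each integer a ≥ 14 in order until the claim fails.
For a = 14, 15, 16, 17, 18, 19, 20, 21, 22, 23 the conclusion holds.
a = 24: σ(24) = 60; 60 ≥ 176/3.
Thus a = 24 disproves the claim, and no smaller a works.

a = 24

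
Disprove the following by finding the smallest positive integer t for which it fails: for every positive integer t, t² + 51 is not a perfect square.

t = 7

A counterexample is any positive integer t such that t² + 51 is a perfect square; we check each in order.
For t = 1, 2, 3, 4, 5, 6 the conclusion holds.
t = 7: 7² + 51 = 100 = 10², a perfect square.
Thus t = 7 disproves the claim, and no smaller t works.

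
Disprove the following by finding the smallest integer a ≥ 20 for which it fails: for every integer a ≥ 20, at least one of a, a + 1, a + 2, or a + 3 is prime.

a = 24

A counterexample is any integer a ≥ 20 such that a, a + 1, a + 2, a + 3 are all composite; we check each in order.
For a = 20, 21, 22, 23 the conclusion holds.
a = 24: 24 = 2 × 12; 25 = 5 × 5; 26 = 2 × 13; 27 = 3 × 9 — all composite.
So a = 24 is the smallest counterexample.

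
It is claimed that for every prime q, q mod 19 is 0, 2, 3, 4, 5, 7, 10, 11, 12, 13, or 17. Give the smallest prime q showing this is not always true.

q = 37

The first 11 eligible values, up to q = 31, all satisfy the conclusion.
q = 37: 37 mod 19 = 18 — not in {0, 2, 3, 4, 5, 7, 10, 11, 12, 13, 17}.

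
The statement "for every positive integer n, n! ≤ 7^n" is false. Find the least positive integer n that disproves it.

n = 17

A counterexample is any positive integer n such that n! > 7^n; we check each in order.
For n = 1, 2, 3, 4, …, 14, 15, 16 the conclusion holds.
n = 17: n! = 355687428096000 and 7^n = 232630513987207, so 355687428096000 > 232630513987207.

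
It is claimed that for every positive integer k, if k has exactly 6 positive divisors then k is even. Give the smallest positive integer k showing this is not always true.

k = 45

For k = 12, 18, 20, 28, 32, 44 the conclusion holds.
k = 45: divisors of 45: 1, 3, 5, 9, 15, 45; 45 is odd.
Thus k = 45 disproves the claim, and no smaller k works.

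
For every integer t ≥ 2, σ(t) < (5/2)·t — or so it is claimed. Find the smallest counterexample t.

We need the least integer t ≥ 2 for which the claim fails.
For t = 2, 3, 4, 5, …, 21, 22, 23 the conclusion holds.
t = 24: σ(24) = 60; 60 ≥ 60.

t = 24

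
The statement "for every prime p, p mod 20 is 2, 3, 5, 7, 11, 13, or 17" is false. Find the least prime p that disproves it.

p = 19

We need the least prime p for which the claim fails.
For p = 2, 3, 5, 7, 11, 13, 17 the conclusion holds.
p = 19: 19 mod 20 = 19 — not in {2, 3, 5, 7, 11, 13, 17}.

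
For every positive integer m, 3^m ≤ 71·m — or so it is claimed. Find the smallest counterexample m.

m = 6

m = 1: 3^m = 3 and 71·m = 71, so 3 ≤ 71.
m = 2: 3^m = 9 and 71·m = 142, so 9 ≤ 142.
m = 3: 3^m = 27 and 71·m = 213, so 27 ≤ 213.
m = 4: 3^m = 81 and 71·m = 284, so 81 ≤ 284.
m = 5: 3^m = 243 and 71·m = 355, so 243 ≤ 355.
m = 6: 3^m = 729 and 71·m = 426, so 729 > 426.
Thus m = 6 disproves the claim, and no smaller m works.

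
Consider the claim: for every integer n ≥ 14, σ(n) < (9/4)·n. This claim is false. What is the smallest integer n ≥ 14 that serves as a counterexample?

We need the least integer n ≥ 14 for which the claim fails.
The first 10 eligible values, up to n = 23, all satisfy the conclusion.
n = 24: σ(24) = 60; 60 ≥ 54.

n = 24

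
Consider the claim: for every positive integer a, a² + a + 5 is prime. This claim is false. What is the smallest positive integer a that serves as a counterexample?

a = 4

We need the least positive integer a for which a² + a + 5 is not prime.
a = 1: a² + a + 5 = 7, prime.
a = 2: a² + a + 5 = 11, prime.
a = 3: a² + a + 5 = 17, prime.
a = 4: a² + a + 5 = 25 = 5 × 5, composite.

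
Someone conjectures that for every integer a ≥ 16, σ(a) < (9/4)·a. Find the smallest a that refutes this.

a = 24

A counterexample is any integer a ≥ 16 such that the claim fails; we check each in order.
For a = 16, 17, 18, 19, 20, 21, 22, 23 the conclusion holds.
a = 24: σ(24) = 60; 60 ≥ 54.
Thus a = 24 disproves the claim, and no smaller a works.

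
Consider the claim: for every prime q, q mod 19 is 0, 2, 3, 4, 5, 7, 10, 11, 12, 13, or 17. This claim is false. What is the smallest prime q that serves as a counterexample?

q = 37

For q = 2, 3, 5, 7, …, 23, 29, 31 the conclusion holds.
q = 37: 37 mod 19 = 18 — not in {0, 2, 3, 4, 5, 7, 10, 11, 12, 13, 17}.
Hence q = 37 is a counterexample.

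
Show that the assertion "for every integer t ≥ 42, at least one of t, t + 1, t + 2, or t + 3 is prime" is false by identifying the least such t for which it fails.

t = 48

We need the least integer t ≥ 42 for which t, t + 1, t + 2, t + 3 are all composite.
The first 6 eligible values, up to t = 47, all satisfy the conclusion.
t = 48: 48 = 2 × 24; 49 = 7 × 7; 50 = 2 × 25; 51 = 3 × 17 — all composite.
So t = 48 is the smallest counterexample.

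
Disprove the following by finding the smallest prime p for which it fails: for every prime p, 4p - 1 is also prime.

A counterexample is any prime p such that 4p - 1 is not prime; we check each in order.
For p = 2, 3, 5 the conclusion holds.
p = 7: 4p - 1 = 27 = 3 × 9, not prime.
Hence p = 7 is a counterexample.

p = 7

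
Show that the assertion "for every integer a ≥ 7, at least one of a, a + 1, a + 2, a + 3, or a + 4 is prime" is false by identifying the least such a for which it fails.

We need the least integer a ≥ 7 for which a, a + 1, a + 2, a + 3, a + 4 are all composite.
For a = 7, 8, 9, 10, …, 21, 22, 23 the conclusion holds.
a = 24: 24 = 2 × 12; 25 = 5 × 5; 26 = 2 × 13; 27 = 3 × 9; 28 = 2 × 14 — all composite.

a = 24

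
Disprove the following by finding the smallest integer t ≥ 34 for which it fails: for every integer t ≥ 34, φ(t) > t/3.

t = 34: φ(34) = 16 and 34/3 = 34/3, so φ(34) > 34/3.
t = 35: φ(35) = 24 and 35/3 = 35/3, so φ(35) > 35/3.
t = 36: φ(36) = 12 and 36/3 = 12, so φ(36) ≤ 36/3.
Hence t = 36 is a counterexample.

t = 36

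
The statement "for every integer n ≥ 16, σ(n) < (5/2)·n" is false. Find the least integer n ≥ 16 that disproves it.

The first 8 eligible values, up to n = 23, all satisfy the conclusion.
n = 24: σ(24) = 60; 60 ≥ 60.

n = 24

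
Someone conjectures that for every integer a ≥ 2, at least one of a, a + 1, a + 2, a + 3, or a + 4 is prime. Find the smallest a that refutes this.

A counterexample is any integer a ≥ 2 such that a, a + 1, a + 2, a + 3, a + 4 are all composite; we check each in order.
The first 22 eligible values, up to a = 23, all satisfy the conclusion.
a = 24: 24 = 2 × 12; 25 = 5 × 5; 26 = 2 × 13; 27 = 3 × 9; 28 = 2 × 14 — all composite.

a = 24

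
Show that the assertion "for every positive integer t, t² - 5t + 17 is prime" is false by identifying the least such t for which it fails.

Check each positive integer t in order until t² - 5t + 17 is not prime.
For t = 1, 2, 3, 4, …, 10, 11, 12 the conclusion holds.
t = 13: t² - 5t + 17 = 121 = 11 × 11, composite.
Hence t = 13 is a counterexample.

t = 13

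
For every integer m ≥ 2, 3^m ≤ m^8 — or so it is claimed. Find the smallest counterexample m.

m = 23

Check each integer m ≥ 2 in order until 3^m > m^8.
For m = 2, 3, 4, 5, …, 20, 21, 22 the conclusion holds.
m = 23: 3^m = 94143178827 and m^8 = 78310985281, so 94143178827 > 78310985281.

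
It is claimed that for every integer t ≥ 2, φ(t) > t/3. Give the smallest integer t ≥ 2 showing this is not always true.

t = 6

A counterexample is any integer t ≥ 2 such that the claim fails; we check each in order.
t = 2: φ(2) = 1 and 2/3 = 2/3, so φ(2) > 2/3.
t = 3: φ(3) = 2 and 3/3 = 1, so φ(3) > 3/3.
t = 4: φ(4) = 2 and 4/3 = 4/3, so φ(4) > 4/3.
t = 5: φ(5) = 4 and 5/3 = 5/3, so φ(5) > 5/3.
t = 6: φ(6) = 2 and 6/3 = 2, so φ(6) ≤ 6/3.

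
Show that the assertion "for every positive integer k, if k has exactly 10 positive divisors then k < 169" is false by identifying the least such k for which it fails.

We need the least positive integer k for which k has exactly 10 positive divisors but the claim fails.
For k = 48, 80, 112, 162 the conclusion holds.
k = 176: τ(176) = 10; 176 ≥ 169.
Hence k = 176 is a counterexample.

k = 176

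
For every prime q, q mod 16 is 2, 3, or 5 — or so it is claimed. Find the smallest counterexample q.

Check each prime q in order until the claim fails.
q = 2: 2 mod 16 = 2.
q = 3: 3 mod 16 = 3.
q = 5: 5 mod 16 = 5.
q = 7: 7 mod 16 = 7 — not in {2, 3, 5}.
Thus q = 7 disproves the claim, and no smaller q works.

q = 7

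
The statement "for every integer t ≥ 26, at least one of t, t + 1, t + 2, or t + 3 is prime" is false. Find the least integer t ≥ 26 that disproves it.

We need the least integer t ≥ 26 for which t, t + 1, t + 2, t + 3 are all composite.
t = 26: 29 is prime.
t = 27: 29 is prime.
t = 28: 29 is prime.
t = 29: 29 is prime.
t = 30: 31 is prime.
t = 31: 31 is prime.
t = 32: 32 = 2 × 16; 33 = 3 × 11; 34 = 2 × 17; 35 = 5 × 7 — all composite.
Thus t = 32 disproves the claim, and no smaller t works.

t = 32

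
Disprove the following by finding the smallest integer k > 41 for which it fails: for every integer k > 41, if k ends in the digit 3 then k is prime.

Check each integer k > 41 in order until k ends in the digit 3 but k is not prime.
k = 43: 43 ends in 3 and is prime.
k = 53: 53 ends in 3 and is prime.
k = 63: 63 ends in 3; 63 = 3 × 21, composite.

k = 63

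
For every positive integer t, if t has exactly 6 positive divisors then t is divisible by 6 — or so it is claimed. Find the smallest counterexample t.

t = 20

A counterexample is any positive integer t such that t has exactly 6 positive divisors but t is not divisible by 6; we check each in order.
t = 12: τ(12) = 6; 12 mod 6 = 0.
t = 18: τ(18) = 6; 18 mod 6 = 0.
t = 20: τ(20) = 6; 20 mod 6 = 2.
So t = 20 is the smallest counterexample.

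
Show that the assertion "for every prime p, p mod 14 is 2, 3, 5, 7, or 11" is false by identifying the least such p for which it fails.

We need the least prime p for which the claim fails.
The first 5 eligible values, up to p = 11, all satisfy the conclusion.
p = 13: 13 mod 14 = 13 — not in {2, 3, 5, 7, 11}.

p = 13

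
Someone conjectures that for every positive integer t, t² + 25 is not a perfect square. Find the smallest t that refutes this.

t = 12

Check each positive integer t in order until t² + 25 is a perfect square.
For t = 1, 2, 3, 4, …, 9, 10, 11 the conclusion holds.
t = 12: 12² + 25 = 169 = 13², a perfect square.
Hence t = 12 is a counterexample.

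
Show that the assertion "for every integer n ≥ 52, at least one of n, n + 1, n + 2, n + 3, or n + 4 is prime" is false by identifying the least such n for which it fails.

Check each integer n ≥ 52 in order until n, n + 1, n + 2, n + 3, n + 4 are all composite.
n = 52: 53 is prime.
n = 53: 53 is prime.
n = 54: 54 = 2 × 27; 55 = 5 × 11; 56 = 2 × 28; 57 = 3 × 19; 58 = 2 × 29 — all composite.
Thus n = 54 disproves the claim, and no smaller n works.

n = 54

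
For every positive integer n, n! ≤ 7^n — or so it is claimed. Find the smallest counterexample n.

n = 17

For n = 1, 2, 3, 4, …, 14, 15, 16 the conclusion holds.
n = 17: n! = 355687428096000 and 7^n = 232630513987207, so 355687428096000 > 232630513987207.
Hence n = 17 is a counterexample.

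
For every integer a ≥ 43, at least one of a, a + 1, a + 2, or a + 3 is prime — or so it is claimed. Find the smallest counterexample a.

Check each integer a ≥ 43 in order until a, a + 1, a + 2, a + 3 are all composite.
The first 5 eligible values, up to a = 47, all satisfy the conclusion.
a = 48: 48 = 2 × 24; 49 = 7 × 7; 50 = 2 × 25; 51 = 3 × 17 — all composite.

a = 48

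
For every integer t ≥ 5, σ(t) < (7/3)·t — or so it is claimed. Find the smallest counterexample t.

We need the least integer t ≥ 5 for which the claim fails.
t = 5: σ(5) = 6; 6 < 35/3.
t = 6: σ(6) = 12; 12 < 14.
t = 7: σ(7) = 8; 8 < 49/3.
t = 8: σ(8) = 15; 15 < 56/3.
t = 9: σ(9) = 13; 13 < 21.
t = 10: σ(10) = 18; 18 < 70/3.
t = 11: σ(11) = 12; 12 < 77/3.
t = 12: σ(12) = 28; 28 ≥ 28.

t = 12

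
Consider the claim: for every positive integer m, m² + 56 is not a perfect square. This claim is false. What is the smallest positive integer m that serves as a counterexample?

A counterexample is any positive integer m such that m² + 56 is a perfect square; we check each in order.
m = 1: 1² + 56 = 57, not a perfect square.
m = 2: 2² + 56 = 60, not a perfect square.
m = 3: 3² + 56 = 65, not a perfect square.
m = 4: 4² + 56 = 72, not a perfect square.
m = 5: 5² + 56 = 81 = 9², a perfect square.
So m = 5 is the smallest counterexample.

m = 5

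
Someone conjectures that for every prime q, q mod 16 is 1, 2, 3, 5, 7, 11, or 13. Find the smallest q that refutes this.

q = 31

We need the least prime q for which the claim fails.
The first 10 eligible values, up to q = 29, all satisfy the conclusion.
q = 31: 31 mod 16 = 15 — not in {1, 2, 3, 5, 7, 11, 13}.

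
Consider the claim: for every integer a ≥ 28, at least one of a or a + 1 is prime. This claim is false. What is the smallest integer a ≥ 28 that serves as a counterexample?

We need the least integer a ≥ 28 for which a, a + 1 are both composite.
The first 4 eligible values, up to a = 31, all satisfy the conclusion.
a = 32: 32 = 2 × 16; 33 = 3 × 11 — both composite.

a = 32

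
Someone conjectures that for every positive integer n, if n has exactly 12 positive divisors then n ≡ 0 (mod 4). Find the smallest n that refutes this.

A counterexample is any positive integer n such that n has exactly 12 positive divisors but the claim fails; we check each in order.
For n = 60, 72, 84 the conclusion holds.
n = 90: τ(90) = 12; 90 ≡ 2 (mod 4).
Hence n = 90 is a counterexample.

n = 90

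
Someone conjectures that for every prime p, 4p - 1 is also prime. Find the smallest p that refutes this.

p = 7

p = 2: 4p - 1 = 7, prime.
p = 3: 4p - 1 = 11, prime.
p = 5: 4p - 1 = 19, prime.
p = 7: 4p - 1 = 27 = 3 × 9, not prime.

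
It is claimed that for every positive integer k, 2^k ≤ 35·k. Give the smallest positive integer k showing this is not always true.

A counterexample is any positive integer k such that 2^k > 35·k; we check each in order.
For k = 1, 2, 3, 4, 5, 6, 7, 8 the conclusion holds.
k = 9: 2^k = 512 and 35·k = 315, so 512 > 315.

k = 9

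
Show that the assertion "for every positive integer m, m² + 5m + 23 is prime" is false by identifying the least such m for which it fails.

m = 14

We need the least positive integer m for which m² + 5m + 23 is not prime.
The first 13 eligible values, up to m = 13, all satisfy the conclusion.
m = 14: m² + 5m + 23 = 289 = 17 × 17, composite.
Hence m = 14 is a counterexample.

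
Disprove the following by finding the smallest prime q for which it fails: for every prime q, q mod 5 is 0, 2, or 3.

q = 11

A counterexample is any prime q such that the claim fails; we check each in order.
The first 4 eligible values, up to q = 7, all satisfy the conclusion.
q = 11: 11 mod 5 = 1 — not in {0, 2, 3}.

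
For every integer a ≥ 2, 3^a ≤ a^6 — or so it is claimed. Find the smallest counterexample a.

A counterexample is any integer a ≥ 2 such that 3^a > a^6; we check each in order.
For a = 2, 3, 4, 5, …, 12, 13, 14 the conclusion holds.
a = 15: 3^a = 14348907 and a^6 = 11390625, so 14348907 > 11390625.
Thus a = 15 disproves the claim, and no smaller a works.

a = 15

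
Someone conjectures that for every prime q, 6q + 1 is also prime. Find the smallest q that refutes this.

We need the least prime q for which 6q + 1 is not prime.
For q = 2, 3, 5, 7, 11, 13, 17 the conclusion holds.
q = 19: 6q + 1 = 115 = 5 × 23, not prime.
Hence q = 19 is a counterexample.

q = 19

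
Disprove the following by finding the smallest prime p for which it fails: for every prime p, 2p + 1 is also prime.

p = 7

We need the least prime p for which 2p + 1 is not prime.
p = 2: 2p + 1 = 5, prime.
p = 3: 2p + 1 = 7, prime.
p = 5: 2p + 1 = 11, prime.
p = 7: 2p + 1 = 15 = 3 × 5, not prime.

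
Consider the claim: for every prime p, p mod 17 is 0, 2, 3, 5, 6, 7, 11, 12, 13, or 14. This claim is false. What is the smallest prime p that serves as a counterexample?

A counterexample is any prime p such that the claim fails; we check each in order.
For p = 2, 3, 5, 7, …, 31, 37, 41 the conclusion holds.
p = 43: 43 mod 17 = 9 — not in {0, 2, 3, 5, 6, 7, 11, 12, 13, 14}.
Hence p = 43 is a counterexample.

p = 43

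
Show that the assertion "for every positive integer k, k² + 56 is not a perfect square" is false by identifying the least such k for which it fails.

k = 5

We need the least positive integer k for which k² + 56 is a perfect square.
The first 4 eligible values, up to k = 4, all satisfy the conclusion.
k = 5: 5² + 56 = 81 = 9², a perfect square.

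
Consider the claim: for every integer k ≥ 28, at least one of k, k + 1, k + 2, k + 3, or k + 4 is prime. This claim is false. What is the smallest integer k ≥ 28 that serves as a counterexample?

k = 32

The first 4 eligible values, up to k = 31, all satisfy the conclusion.
k = 32: 32 = 2 × 16; 33 = 3 × 11; 34 = 2 × 17; 35 = 5 × 7; 36 = 2 × 18 — all composite.
Thus k = 32 disproves the claim, and no smaller k works.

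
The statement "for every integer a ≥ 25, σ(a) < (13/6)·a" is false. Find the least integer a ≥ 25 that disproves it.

The first 5 eligible values, up to a = 29, all satisfy the conclusion.
a = 30: σ(30) = 72; 72 ≥ 65.
Thus a = 30 disproves the claim, and no smaller a works.

a = 30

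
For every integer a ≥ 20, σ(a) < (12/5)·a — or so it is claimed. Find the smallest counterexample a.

a = 24

We need the least integer a ≥ 20 for which the claim fails.
For a = 20, 21, 22, 23 the conclusion holds.
a = 24: σ(24) = 60; 60 ≥ 288/5.
Thus a = 24 disproves the claim, and no smaller a works.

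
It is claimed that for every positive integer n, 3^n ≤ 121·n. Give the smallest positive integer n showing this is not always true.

n = 6

A counterexample is any positive integer n such that 3^n > 121·n; we check each in order.
n = 1: 3^n = 3 and 121·n = 121, so 3 ≤ 121.
n = 2: 3^n = 9 and 121·n = 242, so 9 ≤ 242.
n = 3: 3^n = 27 and 121·n = 363, so 27 ≤ 363.
n = 4: 3^n = 81 and 121·n = 484, so 81 ≤ 484.
n = 5: 3^n = 243 and 121·n = 605, so 243 ≤ 605.
n = 6: 3^n = 729 and 121·n = 726, so 729 > 726.
Hence n = 6 is a counterexample.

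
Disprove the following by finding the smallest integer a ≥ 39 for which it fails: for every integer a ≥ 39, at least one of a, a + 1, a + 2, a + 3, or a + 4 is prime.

We need the least integer a ≥ 39 for which a, a + 1, a + 2, a + 3, a + 4 are all composite.
For a = 39, 40, 41, 42, 43, 44, 45, 46, 47 the conclusion holds.
a = 48: 48 = 2 × 24; 49 = 7 × 7; 50 = 2 × 25; 51 = 3 × 17; 52 = 2 × 26 — all composite.

a = 48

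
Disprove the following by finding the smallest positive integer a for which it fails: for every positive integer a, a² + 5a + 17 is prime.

a = 8

A counterexample is any positive integer a such that a² + 5a + 17 is not prime; we check each in order.
a = 1: a² + 5a + 17 = 23, prime.
a = 2: a² + 5a + 17 = 31, prime.
a = 3: a² + 5a + 17 = 41, prime.
a = 4: a² + 5a + 17 = 53, prime.
a = 5: a² + 5a + 17 = 67, prime.
a = 6: a² + 5a + 17 = 83, prime.
a = 7: a² + 5a + 17 = 101, prime.
a = 8: a² + 5a + 17 = 121 = 11 × 11, composite.
Hence a = 8 is a counterexample.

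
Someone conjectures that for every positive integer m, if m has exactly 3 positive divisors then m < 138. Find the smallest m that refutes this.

The first 5 eligible values, up to m = 121, all satisfy the conclusion.
m = 169: τ(169) = 3; 169 ≥ 138.
Hence m = 169 is a counterexample.

m = 169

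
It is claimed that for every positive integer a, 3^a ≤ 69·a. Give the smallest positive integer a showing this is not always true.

Check each positive integer a in order until 3^a > 69·a.
a = 1: 3^a = 3 and 69·a = 69, so 3 ≤ 69.
a = 2: 3^a = 9 and 69·a = 138, so 9 ≤ 138.
a = 3: 3^a = 27 and 69·a = 207, so 27 ≤ 207.
a = 4: 3^a = 81 and 69·a = 276, so 81 ≤ 276.
a = 5: 3^a = 243 and 69·a = 345, so 243 ≤ 345.
a = 6: 3^a = 729 and 69·a = 414, so 729 > 414.

a = 6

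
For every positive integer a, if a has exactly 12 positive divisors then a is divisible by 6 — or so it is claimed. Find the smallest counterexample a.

a = 140

A counterexample is any positive integer a such that a has exactly 12 positive divisors but a is not divisible by 6; we check each in order.
a = 60: τ(60) = 12; 60 mod 6 = 0.
a = 72: τ(72) = 12; 72 mod 6 = 0.
a = 84: τ(84) = 12; 84 mod 6 = 0.
a = 90: τ(90) = 12; 90 mod 6 = 0.
a = 96: τ(96) = 12; 96 mod 6 = 0.
a = 108: τ(108) = 12; 108 mod 6 = 0.
a = 126: τ(126) = 12; 126 mod 6 = 0.
a = 132: τ(132) = 12; 132 mod 6 = 0.
a = 140: τ(140) = 12; 140 mod 6 = 2.
Hence a = 140 is a counterexample.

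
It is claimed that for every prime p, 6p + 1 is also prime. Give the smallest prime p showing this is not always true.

We need the least prime p for which 6p + 1 is not prime.
The first 7 eligible values, up to p = 17, all satisfy the conclusion.
p = 19: 6p + 1 = 115 = 5 × 23, not prime.

p = 19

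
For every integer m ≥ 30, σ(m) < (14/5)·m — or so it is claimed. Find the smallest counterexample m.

m = 60

We need the least integer m ≥ 30 for which the claim fails.
For m = 30, 31, 32, 33, …, 57, 58, 59 the conclusion holds.
m = 60: σ(60) = 168; 168 ≥ 168.
Thus m = 60 disproves the claim, and no smaller m works.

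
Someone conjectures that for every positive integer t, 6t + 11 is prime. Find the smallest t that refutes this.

t = 4

We need the least positive integer t for which 6t + 11 is not prime.
For t = 1, 2, 3 the conclusion holds.
t = 4: 6t + 11 = 35 = 5 × 7, composite.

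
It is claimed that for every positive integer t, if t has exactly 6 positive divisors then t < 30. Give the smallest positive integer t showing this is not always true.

t = 32

We need the least positive integer t for which t has exactly 6 positive divisors but the claim fails.
For t = 12, 18, 20, 28 the conclusion holds.
t = 32: τ(32) = 6; 32 ≥ 30.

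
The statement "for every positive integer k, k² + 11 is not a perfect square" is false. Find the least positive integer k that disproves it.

k = 5

We need the least positive integer k for which k² + 11 is a perfect square.
For k = 1, 2, 3, 4 the conclusion holds.
k = 5: 5² + 11 = 36 = 6², a perfect square.
Hence k = 5 is a counterexample.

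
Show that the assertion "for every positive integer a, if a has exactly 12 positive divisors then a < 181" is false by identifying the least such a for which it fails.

A counterexample is any positive integer a such that a has exactly 12 positive divisors but the claim fails; we check each in order.
For a = 60, 72, 84, 90, …, 150, 156, 160 the conclusion holds.
a = 198: τ(198) = 12; 198 ≥ 181.

a = 198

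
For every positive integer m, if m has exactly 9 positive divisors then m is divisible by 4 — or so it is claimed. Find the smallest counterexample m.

m = 225

For m = 36, 100, 196 the conclusion holds.
m = 225: τ(225) = 9; 225 mod 4 = 1.
Thus m = 225 disproves the claim, and no smaller m works.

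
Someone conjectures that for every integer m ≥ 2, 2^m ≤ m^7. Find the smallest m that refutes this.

m = 37

We need the least integer m ≥ 2 for which 2^m > m^7.
For m = 2, 3, 4, 5, …, 34, 35, 36 the conclusion holds.
m = 37: 2^m = 137438953472 and m^7 = 94931877133, so 137438953472 > 94931877133.
Thus m = 37 disproves the claim, and no smaller m works.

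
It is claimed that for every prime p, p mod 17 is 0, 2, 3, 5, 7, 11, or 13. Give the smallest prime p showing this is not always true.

Check each prime p in order until the claim fails.
The first 8 eligible values, up to p = 19, all satisfy the conclusion.
p = 23: 23 mod 17 = 6 — not in {0, 2, 3, 5, 7, 11, 13}.
Hence p = 23 is a counterexample.

p = 23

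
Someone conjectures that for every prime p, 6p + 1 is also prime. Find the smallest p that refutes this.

p = 19

We need the least prime p for which 6p + 1 is not prime.
For p = 2, 3, 5, 7, 11, 13, 17 the conclusion holds.
p = 19: 6p + 1 = 115 = 5 × 23, not prime.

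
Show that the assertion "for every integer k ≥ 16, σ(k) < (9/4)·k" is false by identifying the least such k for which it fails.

k = 24

For k = 16, 17, 18, 19, 20, 21, 22, 23 the conclusion holds.
k = 24: σ(24) = 60; 60 ≥ 54.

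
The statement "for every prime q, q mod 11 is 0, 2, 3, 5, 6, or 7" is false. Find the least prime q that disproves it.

q = 19

For q = 2, 3, 5, 7, 11, 13, 17 the conclusion holds.
q = 19: 19 mod 11 = 8 — not in {0, 2, 3, 5, 6, 7}.
Thus q = 19 disproves the claim, and no smaller q works.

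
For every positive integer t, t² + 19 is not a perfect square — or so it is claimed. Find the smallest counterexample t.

t = 9

Check each positive integer t in order until t² + 19 is a perfect square.
For t = 1, 2, 3, 4, 5, 6, 7, 8 the conclusion holds.
t = 9: 9² + 19 = 100 = 10², a perfect square.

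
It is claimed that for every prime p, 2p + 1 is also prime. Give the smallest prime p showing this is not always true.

p = 7

A counterexample is any prime p such that 2p + 1 is not prime; we check each in order.
For p = 2, 3, 5 the conclusion holds.
p = 7: 2p + 1 = 15 = 3 × 5, not prime.
Thus p = 7 disproves the claim, and no smaller p works.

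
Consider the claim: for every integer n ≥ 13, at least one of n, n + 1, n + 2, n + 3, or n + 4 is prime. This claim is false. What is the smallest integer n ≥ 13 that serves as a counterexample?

n = 24

Check each integer n ≥ 13 in order until n, n + 1, n + 2, n + 3, n + 4 are all composite.
For n = 13, 14, 15, 16, …, 21, 22, 23 the conclusion holds.
n = 24: 24 = 2 × 12; 25 = 5 × 5; 26 = 2 × 13; 27 = 3 × 9; 28 = 2 × 14 — all composite.
Hence n = 24 is a counterexample.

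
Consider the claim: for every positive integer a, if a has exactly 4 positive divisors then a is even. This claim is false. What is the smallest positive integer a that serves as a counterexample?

a = 15

Check each positive integer a in order until a has exactly 4 positive divisors but a is odd.
For a = 6, 8, 10, 14 the conclusion holds.
a = 15: divisors of 15: 1, 3, 5, 15; 15 is odd.
Thus a = 15 disproves the claim, and no smaller a works.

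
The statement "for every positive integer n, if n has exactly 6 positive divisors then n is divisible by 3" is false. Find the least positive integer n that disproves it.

n = 20

n = 12: τ(12) = 6; 12 mod 3 = 0.
n = 18: τ(18) = 6; 18 mod 3 = 0.
n = 20: τ(20) = 6; 20 mod 3 = 2.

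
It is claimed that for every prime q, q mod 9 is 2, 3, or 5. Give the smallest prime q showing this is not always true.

q = 7

We need the least prime q for which the claim fails.
q = 2: 2 mod 9 = 2.
q = 3: 3 mod 9 = 3.
q = 5: 5 mod 9 = 5.
q = 7: 7 mod 9 = 7 — not in {2, 3, 5}.
Thus q = 7 disproves the claim, and no smaller q works.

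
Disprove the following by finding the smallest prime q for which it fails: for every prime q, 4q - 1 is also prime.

Check each prime q in order until 4q - 1 is not prime.
For q = 2, 3, 5 the conclusion holds.
q = 7: 4q - 1 = 27 = 3 × 9, not prime.
Thus q = 7 disproves the claim, and no smaller q works.

q = 7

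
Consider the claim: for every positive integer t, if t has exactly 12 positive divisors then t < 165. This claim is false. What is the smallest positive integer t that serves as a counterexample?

Check each positive integer t in order until t has exactly 12 positive divisors but the claim fails.
For t = 60, 72, 84, 90, …, 150, 156, 160 the conclusion holds.
t = 198: τ(198) = 12; 198 ≥ 165.
Hence t = 198 is a counterexample.

t = 198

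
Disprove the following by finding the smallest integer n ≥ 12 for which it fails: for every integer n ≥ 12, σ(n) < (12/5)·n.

n = 24

For n = 12, 13, 14, 15, …, 21, 22, 23 the conclusion holds.
n = 24: σ(24) = 60; 60 ≥ 288/5.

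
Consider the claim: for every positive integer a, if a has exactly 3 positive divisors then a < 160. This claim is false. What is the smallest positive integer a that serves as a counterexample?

We need the least positive integer a for which a has exactly 3 positive divisors but the claim fails.
The first 5 eligible values, up to a = 121, all satisfy the conclusion.
a = 169: τ(169) = 3; 169 ≥ 160.
Thus a = 169 disproves the claim, and no smaller a works.

a = 169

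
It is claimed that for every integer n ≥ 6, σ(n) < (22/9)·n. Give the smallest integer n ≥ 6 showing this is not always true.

n = 24

For n = 6, 7, 8, 9, …, 21, 22, 23 the conclusion holds.
n = 24: σ(24) = 60; 60 ≥ 176/3.
Hence n = 24 is a counterexample.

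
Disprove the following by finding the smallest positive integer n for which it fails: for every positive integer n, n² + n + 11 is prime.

n = 10

Check each positive integer n in order until n² + n + 11 is not prime.
For n = 1, 2, 3, 4, 5, 6, 7, 8, 9 the conclusion holds.
n = 10: n² + n + 11 = 121 = 11 × 11, composite.
Thus n = 10 disproves the claim, and no smaller n works.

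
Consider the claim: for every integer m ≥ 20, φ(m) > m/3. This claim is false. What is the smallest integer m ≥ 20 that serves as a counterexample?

Check each integer m ≥ 20 in order until the claim fails.
For m = 20, 21, 22, 23 the conclusion holds.
m = 24: φ(24) = 8 and 24/3 = 8, so φ(24) ≤ 24/3.
Thus m = 24 disproves the claim, and no smaller m works.

m = 24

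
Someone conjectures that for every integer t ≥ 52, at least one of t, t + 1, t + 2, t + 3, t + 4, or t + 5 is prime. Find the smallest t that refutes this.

A counterexample is any integer t ≥ 52 such that t, t + 1, t + 2, t + 3, t + 4, t + 5 are all composite; we check each in order.
For t = 52, 53, 54, 55, …, 87, 88, 89 the conclusion holds.
t = 90: 90 = 2 × 45; 91 = 7 × 13; 92 = 2 × 46; 93 = 3 × 31; 94 = 2 × 47; 95 = 5 × 19 — all composite.
So t = 90 is the smallest counterexample.

t = 90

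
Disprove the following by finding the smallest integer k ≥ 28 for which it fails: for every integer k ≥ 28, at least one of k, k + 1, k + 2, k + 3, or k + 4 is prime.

Check each integer k ≥ 28 in order until k, k + 1, k + 2, k + 3, k + 4 are all composite.
k = 28: 29 is prime.
k = 29: 29 is prime.
k = 30: 31 is prime.
k = 31: 31 is prime.
k = 32: 32 = 2 × 16; 33 = 3 × 11; 34 = 2 × 17; 35 = 5 × 7; 36 = 2 × 18 — all composite.
Thus k = 32 disproves the claim, and no smaller k works.

k = 32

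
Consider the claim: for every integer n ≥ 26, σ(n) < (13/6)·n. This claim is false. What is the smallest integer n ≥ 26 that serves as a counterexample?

n = 30

A counterexample is any integer n ≥ 26 such that the claim fails; we check each in order.
For n = 26, 27, 28, 29 the conclusion holds.
n = 30: σ(30) = 72; 72 ≥ 65.
So n = 30 is the smallest counterexample.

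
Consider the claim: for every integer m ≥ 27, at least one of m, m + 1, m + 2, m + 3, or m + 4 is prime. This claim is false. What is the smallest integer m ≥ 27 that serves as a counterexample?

m = 27: 29 is prime.
m = 28: 29 is prime.
m = 29: 29 is prime.
m = 30: 31 is prime.
m = 31: 31 is prime.
m = 32: 32 = 2 × 16; 33 = 3 × 11; 34 = 2 × 17; 35 = 5 × 7; 36 = 2 × 18 — all composite.
Hence m = 32 is a counterexample.

m = 32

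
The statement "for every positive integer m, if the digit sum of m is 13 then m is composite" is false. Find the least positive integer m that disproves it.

m = 67

Check each positive integer m in order until the digit sum of m is 13 but m is prime.
For m = 49, 58 the conclusion holds.
m = 67: digit sum 13; 67 is prime, not composite.
Thus m = 67 disproves the claim, and no smaller m works.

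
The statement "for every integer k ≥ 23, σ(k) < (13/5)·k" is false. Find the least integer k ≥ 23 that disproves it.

k = 60

Check each integer k ≥ 23 in order until the claim fails.
The first 37 eligible values, up to k = 59, all satisfy the conclusion.
k = 60: σ(60) = 168; 168 ≥ 156.
Thus k = 60 disproves the claim, and no smaller k works.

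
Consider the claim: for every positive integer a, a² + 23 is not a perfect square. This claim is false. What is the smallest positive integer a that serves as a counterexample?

For a = 1, 2, 3, 4, 5, 6, 7, 8, 9, 10 the conclusion holds.
a = 11: 11² + 23 = 144 = 12², a perfect square.

a = 11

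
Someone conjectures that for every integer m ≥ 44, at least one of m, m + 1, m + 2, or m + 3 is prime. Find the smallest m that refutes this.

Check each integer m ≥ 44 in order until m, m + 1, m + 2, m + 3 are all composite.
The first 4 eligible values, up to m = 47, all satisfy the conclusion.
m = 48: 48 = 2 × 24; 49 = 7 × 7; 50 = 2 × 25; 51 = 3 × 17 — all composite.

m = 48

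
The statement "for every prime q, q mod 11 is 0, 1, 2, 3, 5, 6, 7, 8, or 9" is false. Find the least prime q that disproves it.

The first 11 eligible values, up to q = 31, all satisfy the conclusion.
q = 37: 37 mod 11 = 4 — not in {0, 1, 2, 3, 5, 6, 7, 8, 9}.
Hence q = 37 is a counterexample.

q = 37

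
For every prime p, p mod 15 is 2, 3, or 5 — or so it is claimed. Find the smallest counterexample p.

p = 7

We need the least prime p for which the claim fails.
For p = 2, 3, 5 the conclusion holds.
p = 7: 7 mod 15 = 7 — not in {2, 3, 5}.
Thus p = 7 disproves the claim, and no smaller p works.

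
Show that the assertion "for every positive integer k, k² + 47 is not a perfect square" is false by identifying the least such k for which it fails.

Check each positive integer k in order until k² + 47 is a perfect square.
For k = 1, 2, 3, 4, …, 20, 21, 22 the conclusion holds.
k = 23: 23² + 47 = 576 = 24², a perfect square.
Hence k = 23 is a counterexample.

k = 23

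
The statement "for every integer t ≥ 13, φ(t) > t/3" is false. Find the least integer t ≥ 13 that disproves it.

We need the least integer t ≥ 13 for which the claim fails.
For t = 13, 14, 15, 16, 17 the conclusion holds.
t = 18: φ(18) = 6 and 18/3 = 6, so φ(18) ≤ 18/3.
Hence t = 18 is a counterexample.

t = 18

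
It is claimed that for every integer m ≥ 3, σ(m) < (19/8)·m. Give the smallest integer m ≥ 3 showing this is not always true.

m = 24

The first 21 eligible values, up to m = 23, all satisfy the conclusion.
m = 24: σ(24) = 60; 60 ≥ 57.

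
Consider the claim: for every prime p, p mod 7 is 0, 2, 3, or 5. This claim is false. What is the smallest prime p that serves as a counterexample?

p = 2: 2 mod 7 = 2.
p = 3: 3 mod 7 = 3.
p = 5: 5 mod 7 = 5.
p = 7: 7 mod 7 = 0.
p = 11: 11 mod 7 = 4 — not in {0, 2, 3, 5}.
Hence p = 11 is a counterexample.

p = 11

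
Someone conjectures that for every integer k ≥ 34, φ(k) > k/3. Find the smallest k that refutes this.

k = 36

Check each integer k ≥ 34 in order until the claim fails.
For k = 34, 35 the conclusion holds.
k = 36: φ(36) = 12 and 36/3 = 12, so φ(36) ≤ 36/3.
Hence k = 36 is a counterexample.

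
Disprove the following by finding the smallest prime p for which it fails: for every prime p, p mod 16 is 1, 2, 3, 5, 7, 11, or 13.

p = 31

For p = 2, 3, 5, 7, 11, 13, 17, 19, 23, 29 the conclusion holds.
p = 31: 31 mod 16 = 15 — not in {1, 2, 3, 5, 7, 11, 13}.
Thus p = 31 disproves the claim, and no smaller p works.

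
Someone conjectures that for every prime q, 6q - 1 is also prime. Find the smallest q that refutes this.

Check each prime q in order until 6q - 1 is not prime.
q = 2: 6q - 1 = 11, prime.
q = 3: 6q - 1 = 17, prime.
q = 5: 6q - 1 = 29, prime.
q = 7: 6q - 1 = 41, prime.
q = 11: 6q - 1 = 65 = 5 × 13, not prime.

q = 11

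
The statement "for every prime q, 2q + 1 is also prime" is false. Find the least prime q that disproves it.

For q = 2, 3, 5 the conclusion holds.
q = 7: 2q + 1 = 15 = 3 × 5, not prime.

q = 7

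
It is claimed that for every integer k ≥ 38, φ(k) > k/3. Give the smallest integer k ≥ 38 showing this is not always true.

k = 42

A counterexample is any integer k ≥ 38 such that the claim fails; we check each in order.
k = 38: φ(38) = 18 and 38/3 = 38/3, so φ(38) > 38/3.
k = 39: φ(39) = 24 and 39/3 = 13, so φ(39) > 39/3.
k = 40: φ(40) = 16 and 40/3 = 40/3, so φ(40) > 40/3.
k = 41: φ(41) = 40 and 41/3 = 41/3, so φ(41) > 41/3.
k = 42: φ(42) = 12 and 42/3 = 14, so φ(42) ≤ 42/3.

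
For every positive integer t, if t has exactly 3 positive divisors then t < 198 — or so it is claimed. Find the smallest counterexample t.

A counterexample is any positive integer t such that t has exactly 3 positive divisors but the claim fails; we check each in order.
For t = 4, 9, 25, 49, 121, 169 the conclusion holds.
t = 289: τ(289) = 3; 289 ≥ 198.
So t = 289 is the smallest counterexample.

t = 289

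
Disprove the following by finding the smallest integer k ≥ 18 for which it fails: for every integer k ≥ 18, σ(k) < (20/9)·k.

Check each integer k ≥ 18 in order until the claim fails.
k = 18: σ(18) = 39; 39 < 40.
k = 19: σ(19) = 20; 20 < 380/9.
k = 20: σ(20) = 42; 42 < 400/9.
k = 21: σ(21) = 32; 32 < 140/3.
k = 22: σ(22) = 36; 36 < 440/9.
k = 23: σ(23) = 24; 24 < 460/9.
k = 24: σ(24) = 60; 60 ≥ 160/3.

k = 24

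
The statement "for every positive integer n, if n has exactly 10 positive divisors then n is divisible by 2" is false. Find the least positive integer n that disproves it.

n = 405

A counterexample is any positive integer n such that n has exactly 10 positive divisors but n is not divisible by 2; we check each in order.
For n = 48, 80, 112, 162, 176, 208, 272, 304, 368 the conclusion holds.
n = 405: τ(405) = 10; 405 mod 2 = 1.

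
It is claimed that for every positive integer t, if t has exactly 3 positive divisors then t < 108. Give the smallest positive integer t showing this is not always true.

t = 121

We need the least positive integer t for which t has exactly 3 positive divisors but the claim fails.
t = 4: τ(4) = 3; 4 < 108.
t = 9: τ(9) = 3; 9 < 108.
t = 25: τ(25) = 3; 25 < 108.
t = 49: τ(49) = 3; 49 < 108.
t = 121: τ(121) = 3; 121 ≥ 108.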